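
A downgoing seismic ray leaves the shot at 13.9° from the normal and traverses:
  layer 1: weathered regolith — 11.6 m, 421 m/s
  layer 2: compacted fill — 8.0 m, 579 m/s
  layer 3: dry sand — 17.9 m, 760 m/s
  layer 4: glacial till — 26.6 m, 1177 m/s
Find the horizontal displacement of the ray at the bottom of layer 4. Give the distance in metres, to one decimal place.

p = sin θ₁/V₁ = sin 13.9°/421 = 5.7061e-04 s/m is conserved through the stack.
Layer 1: θ = 13.90°; offset = 11.6·tan 13.90° = 2.871 m.
Layer 2: sin θ = p·579 = 0.3304 → θ = 19.29°; offset = 8.0·tan 19.29° = 2.800 m.
Layer 3: sin θ = p·760 = 0.4337 → θ = 25.70°; offset = 17.9·tan 25.70° = 8.615 m.
Layer 4: sin θ = p·1177 = 0.6716 → θ = 42.19°; offset = 26.6·tan 42.19° = 24.112 m.
Total horizontal offset = 38.398 m.

38.4 m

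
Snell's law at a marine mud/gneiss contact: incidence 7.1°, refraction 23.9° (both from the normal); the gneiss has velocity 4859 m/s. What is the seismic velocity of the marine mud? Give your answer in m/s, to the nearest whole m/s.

1482 m/s

sin 7.1° = 0.1236; sin 23.9° = 0.4051.
V₁ = V₂·(sin θ₁/sin θ₂) = 4859·(0.1236/0.4051) = 1482.39 m/s.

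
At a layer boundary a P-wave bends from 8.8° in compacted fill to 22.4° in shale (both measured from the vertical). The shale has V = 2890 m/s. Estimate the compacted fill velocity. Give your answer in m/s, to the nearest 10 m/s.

sin 8.8° = 0.1530; sin 22.4° = 0.3811.
V₁ = V₂·(sin θ₁/sin θ₂) = 2890·(0.1530/0.3811) = 1160.23 m/s.

1160 m/s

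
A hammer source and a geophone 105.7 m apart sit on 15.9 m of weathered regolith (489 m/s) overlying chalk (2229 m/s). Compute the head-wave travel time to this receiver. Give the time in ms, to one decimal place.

110.9 ms

t = x/V₂ + 2h·√(V₂²−V₁²)/(V₁V₂).
√(V₂²−V₁²) = √(2229²−489²) = 2174.7 m/s; delay term = 2·15.9·2174.7/(489·2229) = 0.06345 s.
t = 105.7/2229 + 0.06345 = 0.11087 s.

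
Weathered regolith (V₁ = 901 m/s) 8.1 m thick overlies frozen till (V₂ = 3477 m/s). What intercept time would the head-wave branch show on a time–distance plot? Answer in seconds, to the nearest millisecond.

tᵢ = 2h·√(V₂²−V₁²)/(V₁V₂).
√(V₂²−V₁²) = √(3477²−901²) = 3358.2 m/s.
tᵢ = 2·8.1·3358.2/(901·3477) = 0.01737 s.

0.017 s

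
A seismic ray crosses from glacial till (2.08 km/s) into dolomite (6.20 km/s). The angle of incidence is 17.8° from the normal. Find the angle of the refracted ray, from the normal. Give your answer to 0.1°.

Snell's law: sin θ₂ = (V₂/V₁)·sin θ₁ = (6.20/2.08)·sin 17.8° = 0.9112.
θ₂ = arcsin 0.9112 = 65.67° from the normal.

65.7°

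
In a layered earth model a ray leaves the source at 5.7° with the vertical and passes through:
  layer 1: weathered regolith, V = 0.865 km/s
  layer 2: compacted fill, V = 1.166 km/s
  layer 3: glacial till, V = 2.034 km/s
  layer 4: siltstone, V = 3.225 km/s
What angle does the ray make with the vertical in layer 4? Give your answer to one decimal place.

21.7°

Snell's law across each interface conserves sin θ / V, so sin θ_4 = V_4·sin θ₁/V₁.
sin θ_4 = 3.225 × sin 5.7° / 0.865 = 0.3703.
θ_4 = 21.73° from the vertical.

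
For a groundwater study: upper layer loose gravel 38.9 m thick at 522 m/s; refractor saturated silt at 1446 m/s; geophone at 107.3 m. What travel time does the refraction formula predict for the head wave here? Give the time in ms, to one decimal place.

213.2 ms

θ_c = arcsin(V₁/V₂) = arcsin(522/1446) = 21.16°, cos θ_c = 0.9326.
Intercept time tᵢ = 2h cos θ_c / V₁ = 2·38.9·0.9326/522 = 0.13899 s.
t = x/V₂ + tᵢ = 107.3/1446 + 0.13899 = 0.21320 s.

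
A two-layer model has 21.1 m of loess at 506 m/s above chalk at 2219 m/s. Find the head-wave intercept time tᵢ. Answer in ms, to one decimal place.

tᵢ = 2h·√(V₂²−V₁²)/(V₁V₂).
√(V₂²−V₁²) = √(2219²−506²) = 2160.5 m/s.
tᵢ = 2·21.1·2160.5/(506·2219) = 0.08120 s.

81.2 ms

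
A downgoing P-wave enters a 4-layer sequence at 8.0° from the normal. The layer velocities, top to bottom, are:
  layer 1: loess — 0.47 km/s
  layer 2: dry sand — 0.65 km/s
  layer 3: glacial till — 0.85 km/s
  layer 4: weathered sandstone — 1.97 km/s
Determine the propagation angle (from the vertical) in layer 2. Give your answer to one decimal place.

Snell's law across each interface conserves sin θ / V, so sin θ_2 = V_2·sin θ₁/V₁.
sin θ_2 = 0.65 × sin 8.0° / 0.47 = 0.1925.
θ_2 = 11.10° from the vertical.

11.1°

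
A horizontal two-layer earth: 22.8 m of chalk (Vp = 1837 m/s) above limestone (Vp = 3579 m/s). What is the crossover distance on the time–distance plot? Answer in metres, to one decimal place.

θ_c = arcsin(1837/3579) = 30.88°, so cos θ_c = 0.8582 and tᵢ = 2h cos θ_c/V₁ = 0.0213 s.
At crossover x/V₁ = x/V₂ + tᵢ ⇒ x = tᵢ/(1/V₁ − 1/V₂) = 0.02130/(5.4437e-04 − 2.7941e-04) = 80.40 m.

80.4 m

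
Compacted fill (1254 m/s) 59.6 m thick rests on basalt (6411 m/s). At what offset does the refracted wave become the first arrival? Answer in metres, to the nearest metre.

145 m

x_cross = 2h·√((V₂+V₁)/(V₂−V₁)).
(V₂+V₁)/(V₂−V₁) = (6411+1254)/(6411−1254) = 1.4863; √ = 1.2192.
x_cross = 2·59.6·1.2192 = 145.32 m.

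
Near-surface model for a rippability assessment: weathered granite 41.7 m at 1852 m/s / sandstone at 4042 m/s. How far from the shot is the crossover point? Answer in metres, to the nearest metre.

137 m

x_cross = 2h·√((V₂+V₁)/(V₂−V₁)).
(V₂+V₁)/(V₂−V₁) = (4042+1852)/(4042−1852) = 2.6913; √ = 1.6405.
x_cross = 2·41.7·1.6405 = 136.82 m.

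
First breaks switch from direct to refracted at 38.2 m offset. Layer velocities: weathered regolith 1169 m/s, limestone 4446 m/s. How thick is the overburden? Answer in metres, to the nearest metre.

15 m

h = (x_cross/2)·√((V₂−V₁)/(V₂+V₁)).
(V₂−V₁)/(V₂+V₁) = (4446−1169)/(4446+1169) = 0.5836; √ = 0.7639.
h = (38.2/2)·0.7639 = 14.59 m.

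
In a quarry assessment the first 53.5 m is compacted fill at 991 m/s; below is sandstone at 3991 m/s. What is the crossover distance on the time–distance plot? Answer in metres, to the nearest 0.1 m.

137.9 m

x_cross = 2h·√((V₂+V₁)/(V₂−V₁)).
(V₂+V₁)/(V₂−V₁) = (3991+991)/(3991−991) = 1.6607; √ = 1.2887.
x_cross = 2·53.5·1.2887 = 137.89 m.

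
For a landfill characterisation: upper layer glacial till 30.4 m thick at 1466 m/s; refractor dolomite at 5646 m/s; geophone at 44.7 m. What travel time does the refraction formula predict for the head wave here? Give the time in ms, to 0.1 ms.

48.0 ms

θ_c = arcsin(V₁/V₂) = arcsin(1466/5646) = 15.05°, cos θ_c = 0.9657.
Intercept time tᵢ = 2h cos θ_c / V₁ = 2·30.4·0.9657/1466 = 0.04005 s.
t = x/V₂ + tᵢ = 44.7/5646 + 0.04005 = 0.04797 s.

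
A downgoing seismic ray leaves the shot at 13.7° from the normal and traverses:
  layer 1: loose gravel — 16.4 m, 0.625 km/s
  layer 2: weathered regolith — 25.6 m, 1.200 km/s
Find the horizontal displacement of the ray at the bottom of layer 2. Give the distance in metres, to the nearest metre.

Ray parameter p = sin 13.7° / 0.625 km/s = 3.7894e-01 s/km.
Layer 1: θ = 13.70°; offset = 16.4·tan 13.70° = 3.998 m.
Layer 2: sin θ = p·1.200 = 0.4547 → θ = 27.05°; offset = 25.6·tan 27.05° = 13.071 m.
Summing the layer offsets gives 17.068 m.

17 m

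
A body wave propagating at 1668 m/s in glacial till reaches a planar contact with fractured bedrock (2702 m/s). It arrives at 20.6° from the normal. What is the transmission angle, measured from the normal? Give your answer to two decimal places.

sin θ₁/V₁ = sin θ₂/V₂ ⇒ sin θ₂ = 2702·sin 20.6°/1668 = 2702·0.3518/1668 = 0.5699.
θ₂ = sin⁻¹(0.5699) = 34.75° (from vertical).

34.75°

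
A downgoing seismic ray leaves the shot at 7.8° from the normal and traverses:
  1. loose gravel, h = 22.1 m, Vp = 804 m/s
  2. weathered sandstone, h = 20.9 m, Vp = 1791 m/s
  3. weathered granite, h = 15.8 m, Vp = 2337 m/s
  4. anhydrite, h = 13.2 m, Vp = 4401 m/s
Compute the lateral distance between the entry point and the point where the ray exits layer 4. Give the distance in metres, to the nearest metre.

Apply Snell's law at each interface; in layer i the horizontal offset is hᵢ·tan θᵢ.
Layer 1: θ = 7.80°; offset = 22.1·tan 7.80° = 3.027 m.
Layer 2: sin θ = 1791·sin 7.8°/804 = 0.3023, θ = 17.60°; offset = 20.9·tan 17.60° = 6.629 m.
Layer 3: sin θ = 2337·sin 7.8°/804 = 0.3945, θ = 23.23°; offset = 15.8·tan 23.23° = 6.783 m.
Layer 4: sin θ = 4401·sin 7.8°/804 = 0.7429, θ = 47.98°; offset = 13.2·tan 47.98° = 14.649 m.
Σ offsets = 31.088 m.

31 m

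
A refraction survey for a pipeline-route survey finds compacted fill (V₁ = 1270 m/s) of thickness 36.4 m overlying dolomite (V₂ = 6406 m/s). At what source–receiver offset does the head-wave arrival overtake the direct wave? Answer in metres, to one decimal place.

89.0 m

x_cross = 2h·√((V₂+V₁)/(V₂−V₁)).
(V₂+V₁)/(V₂−V₁) = (6406+1270)/(6406−1270) = 1.4945; √ = 1.2225.
x_cross = 2·36.4·1.2225 = 89.00 m.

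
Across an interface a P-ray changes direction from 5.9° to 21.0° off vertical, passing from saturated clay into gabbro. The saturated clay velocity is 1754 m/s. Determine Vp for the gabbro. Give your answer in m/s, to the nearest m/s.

sin 5.9° = 0.1028; sin 21.0° = 0.3584.
V₂ = V₁·(sin θ₂/sin θ₁) = 1754·(0.3584/0.1028) = 6115.01 m/s.

6115 m/s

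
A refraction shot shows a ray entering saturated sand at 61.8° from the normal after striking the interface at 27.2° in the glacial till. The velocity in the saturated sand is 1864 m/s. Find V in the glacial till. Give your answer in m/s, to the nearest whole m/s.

Snell's law: sin 27.2°/V₁ = sin 61.8°/V₂.
V₁ = V₂·sin 27.2°/sin 61.8° = 1864 × 0.5187 = 966.78 m/s.

967 m/s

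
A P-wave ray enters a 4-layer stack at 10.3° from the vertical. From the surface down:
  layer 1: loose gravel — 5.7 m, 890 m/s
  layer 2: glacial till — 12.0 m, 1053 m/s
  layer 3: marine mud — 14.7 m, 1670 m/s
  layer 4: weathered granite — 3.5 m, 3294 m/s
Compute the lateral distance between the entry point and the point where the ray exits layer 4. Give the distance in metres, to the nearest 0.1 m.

12.0 m

Ray parameter p = sin 10.3° / 890 m/s = 2.0090e-04 s/m.
Layer 1: θ = 10.30°; offset = 5.7·tan 10.30° = 1.036 m.
Layer 2: sin θ = p·1053 = 0.2115 → θ = 12.21°; offset = 12.0·tan 12.21° = 2.597 m.
Layer 3: sin θ = p·1670 = 0.3355 → θ = 19.60°; offset = 14.7·tan 19.60° = 5.235 m.
Layer 4: sin θ = p·3294 = 0.6618 → θ = 41.43°; offset = 3.5·tan 41.43° = 3.089 m.
Σ offsets = 11.958 m.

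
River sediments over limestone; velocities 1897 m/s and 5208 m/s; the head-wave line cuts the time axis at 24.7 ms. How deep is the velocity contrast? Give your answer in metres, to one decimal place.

25.2 m

θ_c = arcsin(1897/5208) = 21.36°; cos θ_c = 0.9313.
tᵢ = 2h cos θ_c/V₁ ⇒ h = tᵢ·V₁/(2 cos θ_c) = 0.0247·1897/(2·0.9313) = 25.16 m.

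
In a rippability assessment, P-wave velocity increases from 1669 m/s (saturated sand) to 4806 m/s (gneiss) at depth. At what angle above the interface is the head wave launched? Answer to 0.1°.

69.7°

At critical incidence the refracted ray runs along the interface (θ₂ = 90°), so sin θ_c = V₁/V₂.
θ_c = arcsin(1669/4806) = arcsin 0.3473 = 20.32°.
Measured from the interface: 90° − 20.32° = 69.68°.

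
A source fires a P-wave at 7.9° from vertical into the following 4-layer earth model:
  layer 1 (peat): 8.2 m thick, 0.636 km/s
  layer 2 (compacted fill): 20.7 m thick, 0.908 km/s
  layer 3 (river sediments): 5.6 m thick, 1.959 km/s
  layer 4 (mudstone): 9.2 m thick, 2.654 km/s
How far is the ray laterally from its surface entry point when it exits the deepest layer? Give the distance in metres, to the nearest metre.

14 m

Apply Snell's law at each interface; in layer i the horizontal offset is hᵢ·tan θᵢ.
Layer 1: θ = 7.90°; offset = 8.2·tan 7.90° = 1.138 m.
Layer 2: sin θ = 0.908·sin 7.9°/0.636 = 0.1962, θ = 11.32°; offset = 20.7·tan 11.32° = 4.142 m.
Layer 3: sin θ = 1.959·sin 7.9°/0.636 = 0.4234, θ = 25.05°; offset = 5.6·tan 25.05° = 2.617 m.
Layer 4: sin θ = 2.654·sin 7.9°/0.636 = 0.5736, θ = 35.00°; offset = 9.2·tan 35.00° = 6.441 m.
Summing the layer offsets gives 14.339 m.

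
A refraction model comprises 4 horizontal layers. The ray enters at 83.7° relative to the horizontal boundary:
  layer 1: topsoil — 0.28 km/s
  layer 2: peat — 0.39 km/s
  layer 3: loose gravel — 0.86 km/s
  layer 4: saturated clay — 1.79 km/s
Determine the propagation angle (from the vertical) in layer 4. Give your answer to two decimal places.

From the normal: θ₁ = 90° − 83.7° = 6.3°.
Snell's law across each interface conserves sin θ / V, so sin θ_4 = V_4·sin θ₁/V₁.
sin θ_4 = 1.79 × sin 6.3° / 0.28 = 0.7015.
θ_4 = arcsin 0.7015 = 44.55°.

44.55°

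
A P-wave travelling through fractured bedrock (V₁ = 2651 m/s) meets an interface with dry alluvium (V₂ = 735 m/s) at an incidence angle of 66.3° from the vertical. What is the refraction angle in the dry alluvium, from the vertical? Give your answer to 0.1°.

14.7°

sin θ₁/V₁ = sin θ₂/V₂ ⇒ sin θ₂ = 735·sin 66.3°/2651 = 735·0.9157/2651 = 0.2539.
θ₂ = arcsin 0.2539 = 14.71° from the normal.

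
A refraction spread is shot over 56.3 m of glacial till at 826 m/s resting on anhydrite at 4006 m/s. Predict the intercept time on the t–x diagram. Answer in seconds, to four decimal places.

tᵢ = 2h·√(V₂²−V₁²)/(V₁V₂).
√(V₂²−V₁²) = √(4006²−826²) = 3919.9 m/s.
tᵢ = 2·56.3·3919.9/(826·4006) = 0.13339 s.

0.1334 s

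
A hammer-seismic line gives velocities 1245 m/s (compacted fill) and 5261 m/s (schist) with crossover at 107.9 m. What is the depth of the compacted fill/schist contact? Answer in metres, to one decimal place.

x_cross = 2h·√((V₂+V₁)/(V₂−V₁)) → h = x_cross / (2·√((V₂+V₁)/(V₂−V₁))).
√((V₂+V₁)/(V₂−V₁)) = √((5261+1245)/(5261−1245)) = 1.2728.
h = 107.9 / (2·1.2728) = 42.39 m.

42.4 m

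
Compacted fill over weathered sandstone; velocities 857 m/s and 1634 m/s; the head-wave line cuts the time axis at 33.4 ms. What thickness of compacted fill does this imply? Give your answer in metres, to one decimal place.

16.8 m

θ_c = arcsin(857/1634) = 31.63°; cos θ_c = 0.8514.
tᵢ = 2h cos θ_c/V₁ ⇒ h = tᵢ·V₁/(2 cos θ_c) = 0.0334·857/(2·0.8514) = 16.81 m.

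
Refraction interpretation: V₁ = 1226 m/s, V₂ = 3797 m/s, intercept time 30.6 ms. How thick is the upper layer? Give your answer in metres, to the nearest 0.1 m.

h = tᵢ·V₁·V₂ / (2·√(V₂²−V₁²)).
√(V₂²−V₁²) = √(3797² − 1226²) = 3593.6 m/s.
h = 0.0306 s × 1226 × 3797 / (2 × 3593.6) = 19.82 m.

19.8 m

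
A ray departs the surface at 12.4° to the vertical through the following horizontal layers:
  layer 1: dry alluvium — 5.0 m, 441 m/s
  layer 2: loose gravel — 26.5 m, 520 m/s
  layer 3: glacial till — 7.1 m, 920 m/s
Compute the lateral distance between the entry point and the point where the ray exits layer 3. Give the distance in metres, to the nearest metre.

Ray parameter p = sin 12.4° / 441 m/s = 4.8693e-04 s/m.
Layer 1: θ = 12.40°; offset = 5.0·tan 12.40° = 1.099 m.
Layer 2: sin θ = p·520 = 0.2532 → θ = 14.67°; offset = 26.5·tan 14.67° = 6.936 m.
Layer 3: sin θ = p·920 = 0.4480 → θ = 26.61°; offset = 7.1·tan 26.61° = 3.558 m.
Σ offsets = 11.593 m.

12 m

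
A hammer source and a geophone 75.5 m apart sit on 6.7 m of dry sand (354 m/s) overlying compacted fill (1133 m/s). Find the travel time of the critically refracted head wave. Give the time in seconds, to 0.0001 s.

0.1026 s

t = x/V₂ + 2h·√(V₂²−V₁²)/(V₁V₂).
√(V₂²−V₁²) = √(1133²−354²) = 1076.3 m/s; delay term = 2·6.7·1076.3/(354·1133) = 0.03596 s.
t = 75.5/1133 + 0.03596 = 0.10260 s.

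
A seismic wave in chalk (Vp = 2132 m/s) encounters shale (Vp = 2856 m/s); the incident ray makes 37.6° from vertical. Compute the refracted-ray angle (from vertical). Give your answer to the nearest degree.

55°

Snell's law: sin θ₂ = (V₂/V₁)·sin θ₁ = (2856/2132)·sin 37.6° = 0.8173.
θ₂ = arcsin 0.8173 = 54.82° from the normal.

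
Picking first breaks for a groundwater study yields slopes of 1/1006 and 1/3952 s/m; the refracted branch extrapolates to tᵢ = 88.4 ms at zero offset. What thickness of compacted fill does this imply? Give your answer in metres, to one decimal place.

46.0 m

θ_c = arcsin(1006/3952) = 14.75°; cos θ_c = 0.9671.
tᵢ = 2h cos θ_c/V₁ ⇒ h = tᵢ·V₁/(2 cos θ_c) = 0.0884·1006/(2·0.9671) = 45.98 m.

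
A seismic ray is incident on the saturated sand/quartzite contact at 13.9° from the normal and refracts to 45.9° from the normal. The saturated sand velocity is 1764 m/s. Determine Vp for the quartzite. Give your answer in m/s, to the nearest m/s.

5273 m/s

sin 13.9° = 0.2402; sin 45.9° = 0.7181.
V₂ = V₁·(sin θ₂/sin θ₁) = 1764·(0.7181/0.2402) = 5273.22 m/s.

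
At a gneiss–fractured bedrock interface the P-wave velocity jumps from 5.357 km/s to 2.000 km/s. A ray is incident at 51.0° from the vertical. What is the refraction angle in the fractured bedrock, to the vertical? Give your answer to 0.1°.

16.9°

sin θ₁/V₁ = sin θ₂/V₂ ⇒ sin θ₂ = 2.000·sin 51.0°/5.357 = 2.000·0.7771/5.357 = 0.2901.
θ₂ = sin⁻¹(0.2901) = 16.87° (from vertical).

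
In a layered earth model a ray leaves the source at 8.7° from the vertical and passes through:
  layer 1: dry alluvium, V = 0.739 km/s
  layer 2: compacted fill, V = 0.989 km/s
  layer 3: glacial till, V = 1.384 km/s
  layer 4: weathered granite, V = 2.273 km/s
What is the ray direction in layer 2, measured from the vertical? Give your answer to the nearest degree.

Snell's law across each interface conserves sin θ / V, so sin θ_2 = V_2·sin θ₁/V₁.
sin θ_2 = 0.989 × sin 8.7° / 0.739 = 0.2024.
θ_2 = 11.68° from the vertical.

12°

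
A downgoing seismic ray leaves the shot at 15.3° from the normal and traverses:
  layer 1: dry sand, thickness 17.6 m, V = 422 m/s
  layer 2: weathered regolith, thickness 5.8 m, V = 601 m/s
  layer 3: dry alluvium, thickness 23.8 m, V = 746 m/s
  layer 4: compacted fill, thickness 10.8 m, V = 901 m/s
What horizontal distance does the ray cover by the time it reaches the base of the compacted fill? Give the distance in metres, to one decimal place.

p = sin θ₁/V₁ = sin 15.3°/422 = 6.2529e-04 s/m is conserved through the stack.
Layer 1: θ = 15.30°; offset = 17.6·tan 15.30° = 4.815 m.
Layer 2: sin θ = p·601 = 0.3758 → θ = 22.07°; offset = 5.8·tan 22.07° = 2.352 m.
Layer 3: sin θ = p·746 = 0.4665 → θ = 27.81°; offset = 23.8·tan 27.81° = 12.551 m.
Layer 4: sin θ = p·901 = 0.5634 → θ = 34.29°; offset = 10.8·tan 34.29° = 7.365 m.
Σ offsets = 27.083 m.

27.1 m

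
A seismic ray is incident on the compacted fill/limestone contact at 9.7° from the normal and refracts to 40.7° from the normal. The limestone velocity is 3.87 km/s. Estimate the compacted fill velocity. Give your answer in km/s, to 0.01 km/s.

1.00 km/s

Snell's law: sin 9.7°/V₁ = sin 40.7°/V₂.
V₁ = V₂·sin 9.7°/sin 40.7° = 3.87 × 0.2584 = 1.00 km/s.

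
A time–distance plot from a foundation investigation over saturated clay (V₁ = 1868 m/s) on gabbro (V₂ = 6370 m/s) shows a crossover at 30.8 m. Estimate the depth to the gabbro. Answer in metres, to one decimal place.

x_cross = 2h·√((V₂+V₁)/(V₂−V₁)) → h = x_cross / (2·√((V₂+V₁)/(V₂−V₁))).
√((V₂+V₁)/(V₂−V₁)) = √((6370+1868)/(6370−1868)) = 1.3527.
h = 30.8 / (2·1.3527) = 11.38 m.

11.4 m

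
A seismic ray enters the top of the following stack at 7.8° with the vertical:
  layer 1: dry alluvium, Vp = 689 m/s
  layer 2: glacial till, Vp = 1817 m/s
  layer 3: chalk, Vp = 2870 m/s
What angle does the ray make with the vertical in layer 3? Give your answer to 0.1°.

34.4°

Ray parameter p = sin 7.8° / 689 = 1.9697e-04 s/m.
sin θ_3 = p·V_3 = 1.9697e-04 × 2870 = 0.5653.
θ_3 = 34.42° from the vertical.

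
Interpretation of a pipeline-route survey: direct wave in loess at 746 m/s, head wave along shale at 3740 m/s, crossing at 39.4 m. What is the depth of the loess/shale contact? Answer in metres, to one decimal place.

x_cross = 2h·√((V₂+V₁)/(V₂−V₁)) → h = x_cross / (2·√((V₂+V₁)/(V₂−V₁))).
√((V₂+V₁)/(V₂−V₁)) = √((3740+746)/(3740−746)) = 1.2241.
h = 39.4 / (2·1.2241) = 16.09 m.

16.1 m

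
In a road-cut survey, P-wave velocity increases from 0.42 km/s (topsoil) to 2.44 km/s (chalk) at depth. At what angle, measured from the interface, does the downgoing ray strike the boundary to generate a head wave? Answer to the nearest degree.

At critical incidence the refracted ray runs along the interface (θ₂ = 90°), so sin θ_c = V₁/V₂.
θ_c = arcsin(0.42/2.44) = arcsin 0.1721 = 9.91°.
Measured from the interface: 90° − 9.91° = 80.09°.

80°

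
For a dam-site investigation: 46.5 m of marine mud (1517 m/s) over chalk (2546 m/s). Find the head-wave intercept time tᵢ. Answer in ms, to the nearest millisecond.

tᵢ = 2h·√(V₂²−V₁²)/(V₁V₂).
√(V₂²−V₁²) = √(2546²−1517²) = 2044.7 m/s.
tᵢ = 2·46.5·2044.7/(1517·2546) = 0.04923 s.

49 ms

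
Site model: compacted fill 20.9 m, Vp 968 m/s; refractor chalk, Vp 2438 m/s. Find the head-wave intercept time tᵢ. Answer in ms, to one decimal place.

39.6 ms

θ_c = arcsin(V₁/V₂) = arcsin(968/2438) = 23.39°; cos θ_c = 0.9178.
tᵢ = 2h·cos θ_c / V₁ = 2·20.9·0.9178 / 968 = 0.03963 s.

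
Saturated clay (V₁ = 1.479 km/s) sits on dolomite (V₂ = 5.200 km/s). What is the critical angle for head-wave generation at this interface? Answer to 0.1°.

Critical incidence: sin θ_c = V₁/V₂ = 1.479/5.200 = 0.2844.
θ_c = arcsin 0.2844 = 16.52°.

16.5°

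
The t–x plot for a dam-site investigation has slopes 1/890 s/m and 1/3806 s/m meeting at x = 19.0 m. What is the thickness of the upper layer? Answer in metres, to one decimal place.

x_cross = 2h·√((V₂+V₁)/(V₂−V₁)) → h = x_cross / (2·√((V₂+V₁)/(V₂−V₁))).
√((V₂+V₁)/(V₂−V₁)) = √((3806+890)/(3806−890)) = 1.2690.
h = 19.0 / (2·1.2690) = 7.49 m.

7.5 m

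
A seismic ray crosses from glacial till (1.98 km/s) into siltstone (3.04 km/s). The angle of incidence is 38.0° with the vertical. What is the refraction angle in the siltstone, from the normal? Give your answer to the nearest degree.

sin θ₁/V₁ = sin θ₂/V₂ ⇒ sin θ₂ = 3.04·sin 38.0°/1.98 = 3.04·0.6157/1.98 = 0.9453.
θ₂ = sin⁻¹(0.9453) = 70.95° (from vertical).

71°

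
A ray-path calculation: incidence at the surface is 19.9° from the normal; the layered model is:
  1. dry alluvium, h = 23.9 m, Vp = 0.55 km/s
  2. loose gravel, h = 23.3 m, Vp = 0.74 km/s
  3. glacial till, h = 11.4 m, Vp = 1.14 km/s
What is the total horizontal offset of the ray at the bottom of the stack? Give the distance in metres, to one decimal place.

32.0 m

Apply Snell's law at each interface; in layer i the horizontal offset is hᵢ·tan θᵢ.
Layer 1: θ = 19.90°; offset = 23.9·tan 19.90° = 8.652 m.
Layer 2: sin θ = 0.74·sin 19.9°/0.55 = 0.4580, θ = 27.26°; offset = 23.3·tan 27.26° = 12.003 m.
Layer 3: sin θ = 1.14·sin 19.9°/0.55 = 0.7055, θ = 44.87°; offset = 11.4·tan 44.87° = 11.349 m.
Total horizontal offset = 32.004 m.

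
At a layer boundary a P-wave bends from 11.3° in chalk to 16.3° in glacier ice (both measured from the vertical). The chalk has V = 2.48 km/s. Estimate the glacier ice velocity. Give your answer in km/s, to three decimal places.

Snell's law: sin 11.3°/V₁ = sin 16.3°/V₂.
V₂ = V₁·sin 16.3°/sin 11.3° = 2.48 × 1.4324 = 3.552 km/s.

3.552 km/s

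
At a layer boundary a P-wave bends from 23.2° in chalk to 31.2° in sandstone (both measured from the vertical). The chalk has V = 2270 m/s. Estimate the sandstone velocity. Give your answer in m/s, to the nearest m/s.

2985 m/s

Snell's law: sin 23.2°/V₁ = sin 31.2°/V₂.
V₂ = V₁·sin 31.2°/sin 23.2° = 2270 × 1.3150 = 2985.01 m/s.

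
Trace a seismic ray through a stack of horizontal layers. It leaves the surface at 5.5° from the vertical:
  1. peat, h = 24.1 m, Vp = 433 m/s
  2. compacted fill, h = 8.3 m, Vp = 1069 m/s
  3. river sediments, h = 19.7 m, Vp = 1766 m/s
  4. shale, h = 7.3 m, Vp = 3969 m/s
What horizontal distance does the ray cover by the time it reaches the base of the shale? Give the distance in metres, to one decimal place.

26.1 m

p = sin θ₁/V₁ = sin 5.5°/433 = 2.2135e-04 s/m is conserved through the stack.
Layer 1: θ = 5.50°; offset = 24.1·tan 5.50° = 2.321 m.
Layer 2: sin θ = p·1069 = 0.2366 → θ = 13.69°; offset = 8.3·tan 13.69° = 2.021 m.
Layer 3: sin θ = p·1766 = 0.3909 → θ = 23.01°; offset = 19.7·tan 23.01° = 8.367 m.
Layer 4: sin θ = p·3969 = 0.8785 → θ = 61.47°; offset = 7.3·tan 61.47° = 13.427 m.
Summing the layer offsets gives 26.136 m.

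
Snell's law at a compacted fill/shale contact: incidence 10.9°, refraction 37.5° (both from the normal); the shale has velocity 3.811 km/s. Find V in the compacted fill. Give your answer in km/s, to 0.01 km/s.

Snell's law: sin 10.9°/V₁ = sin 37.5°/V₂.
V₁ = V₂·sin 10.9°/sin 37.5° = 3.811 × 0.3106 = 1.18 km/s.

1.18 km/s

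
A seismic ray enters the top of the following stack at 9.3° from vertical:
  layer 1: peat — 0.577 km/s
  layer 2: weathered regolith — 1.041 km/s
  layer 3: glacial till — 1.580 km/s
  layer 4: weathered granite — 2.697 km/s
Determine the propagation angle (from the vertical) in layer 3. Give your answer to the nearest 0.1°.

Snell's law across each interface conserves sin θ / V, so sin θ_3 = V_3·sin θ₁/V₁.
sin θ_3 = 1.580 × sin 9.3° / 0.577 = 0.4425.
θ_3 = 26.26° from the vertical.

26.3°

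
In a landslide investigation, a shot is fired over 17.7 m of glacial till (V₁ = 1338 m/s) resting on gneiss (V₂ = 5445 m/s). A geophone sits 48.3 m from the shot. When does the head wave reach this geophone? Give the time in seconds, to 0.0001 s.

0.0345 s

t = x/V₂ + 2h·√(V₂²−V₁²)/(V₁V₂).
√(V₂²−V₁²) = √(5445²−1338²) = 5278.0 m/s; delay term = 2·17.7·5278.0/(1338·5445) = 0.02565 s.
t = 48.3/5445 + 0.02565 = 0.03452 s.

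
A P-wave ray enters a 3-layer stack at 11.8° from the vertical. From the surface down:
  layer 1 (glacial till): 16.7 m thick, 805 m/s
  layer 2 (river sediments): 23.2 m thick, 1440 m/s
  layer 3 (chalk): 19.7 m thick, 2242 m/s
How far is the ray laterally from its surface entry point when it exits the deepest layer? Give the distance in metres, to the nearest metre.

Apply Snell's law at each interface; in layer i the horizontal offset is hᵢ·tan θᵢ.
Layer 1: θ = 11.80°; offset = 16.7·tan 11.80° = 3.489 m.
Layer 2: sin θ = 1440·sin 11.8°/805 = 0.3658, θ = 21.46°; offset = 23.2·tan 21.46° = 9.119 m.
Layer 3: sin θ = 2242·sin 11.8°/805 = 0.5695, θ = 34.72°; offset = 19.7·tan 34.72° = 13.650 m.
Summing the layer offsets gives 26.258 m.

26 m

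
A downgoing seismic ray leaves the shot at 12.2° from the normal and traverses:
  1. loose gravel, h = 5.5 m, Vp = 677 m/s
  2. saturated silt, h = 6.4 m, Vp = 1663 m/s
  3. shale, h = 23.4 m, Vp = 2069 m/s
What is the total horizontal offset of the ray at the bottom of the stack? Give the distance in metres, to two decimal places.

p = sin θ₁/V₁ = sin 12.2°/677 = 3.1215e-04 s/m is conserved through the stack.
Layer 1: θ = 12.20°; offset = 5.5·tan 12.20° = 1.1891 m.
Layer 2: sin θ = p·1663 = 0.5191 → θ = 31.27°; offset = 6.4·tan 31.27° = 3.8870 m.
Layer 3: sin θ = p·2069 = 0.6458 → θ = 40.23°; offset = 23.4·tan 40.23° = 19.7944 m.
Σ offsets = 24.8706 m.

24.87 m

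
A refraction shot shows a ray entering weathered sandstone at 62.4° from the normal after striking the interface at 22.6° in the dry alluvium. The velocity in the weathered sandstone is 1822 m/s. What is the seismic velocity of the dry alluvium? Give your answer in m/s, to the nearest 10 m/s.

Snell's law: sin 22.6°/V₁ = sin 62.4°/V₂.
V₁ = V₂·sin 22.6°/sin 62.4° = 1822 × 0.4336 = 790.10 m/s.

790 m/s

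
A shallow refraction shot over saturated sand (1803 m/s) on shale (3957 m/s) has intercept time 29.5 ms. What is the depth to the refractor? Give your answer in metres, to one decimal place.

h = tᵢ·V₁·V₂ / (2·√(V₂²−V₁²)).
√(V₂²−V₁²) = √(3957² − 1803²) = 3522.4 m/s.
h = 0.0295 s × 1803 × 3957 / (2 × 3522.4) = 29.88 m.

29.9 m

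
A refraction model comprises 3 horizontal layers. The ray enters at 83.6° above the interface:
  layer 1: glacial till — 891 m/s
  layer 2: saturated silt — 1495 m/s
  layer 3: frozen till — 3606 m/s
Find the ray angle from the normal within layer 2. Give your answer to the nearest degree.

11°

From the normal: θ₁ = 90° − 83.6° = 6.4°.
Ray parameter p = sin 6.4° / 891 = 1.2511e-04 s/m.
sin θ_2 = p·V_2 = 1.2511e-04 × 1495 = 0.1870.
θ_2 = 10.78° from the vertical.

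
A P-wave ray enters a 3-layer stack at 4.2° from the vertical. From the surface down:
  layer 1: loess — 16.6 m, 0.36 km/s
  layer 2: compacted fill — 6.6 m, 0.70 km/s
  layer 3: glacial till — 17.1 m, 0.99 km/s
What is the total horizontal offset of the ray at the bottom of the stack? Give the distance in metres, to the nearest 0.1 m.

p = sin θ₁/V₁ = sin 4.2°/0.36 = 2.0344e-01 s/km is conserved through the stack.
Layer 1: θ = 4.20°; offset = 16.6·tan 4.20° = 1.219 m.
Layer 2: sin θ = p·0.70 = 0.1424 → θ = 8.19°; offset = 6.6·tan 8.19° = 0.950 m.
Layer 3: sin θ = p·0.99 = 0.2014 → θ = 11.62°; offset = 17.1·tan 11.62° = 3.516 m.
Σ offsets = 5.685 m.

5.7 m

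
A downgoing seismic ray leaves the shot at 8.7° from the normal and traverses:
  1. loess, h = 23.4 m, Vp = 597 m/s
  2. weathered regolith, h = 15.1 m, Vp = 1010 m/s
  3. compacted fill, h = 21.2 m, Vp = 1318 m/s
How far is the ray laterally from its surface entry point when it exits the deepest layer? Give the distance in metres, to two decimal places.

15.09 m

Apply Snell's law at each interface; in layer i the horizontal offset is hᵢ·tan θᵢ.
Layer 1: θ = 8.70°; offset = 23.4·tan 8.70° = 3.5807 m.
Layer 2: sin θ = 1010·sin 8.7°/597 = 0.2559, θ = 14.83°; offset = 15.1·tan 14.83° = 3.9972 m.
Layer 3: sin θ = 1318·sin 8.7°/597 = 0.3339, θ = 19.51°; offset = 21.2·tan 19.51° = 7.5107 m.
Σ offsets = 15.0886 m.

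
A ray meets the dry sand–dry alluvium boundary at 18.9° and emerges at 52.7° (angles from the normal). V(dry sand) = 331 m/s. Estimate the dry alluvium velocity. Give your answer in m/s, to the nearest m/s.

Snell's law: sin 18.9°/V₁ = sin 52.7°/V₂.
V₂ = V₁·sin 52.7°/sin 18.9° = 331 × 2.4558 = 812.87 m/s.

813 m/s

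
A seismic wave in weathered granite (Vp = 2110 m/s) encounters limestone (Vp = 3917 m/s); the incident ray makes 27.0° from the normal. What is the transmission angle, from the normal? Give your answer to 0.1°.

Snell's law: sin θ₂ = (V₂/V₁)·sin θ₁ = (3917/2110)·sin 27.0° = 0.8428.
θ₂ = arcsin 0.8428 = 57.44° from the normal.

57.4°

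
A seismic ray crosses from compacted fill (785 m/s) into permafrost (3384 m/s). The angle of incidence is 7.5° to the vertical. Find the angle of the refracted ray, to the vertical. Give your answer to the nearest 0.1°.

34.2°

Snell's law: sin θ₂ = (V₂/V₁)·sin θ₁ = (3384/785)·sin 7.5° = 0.5627.
θ₂ = arcsin 0.5627 = 34.24° from the normal.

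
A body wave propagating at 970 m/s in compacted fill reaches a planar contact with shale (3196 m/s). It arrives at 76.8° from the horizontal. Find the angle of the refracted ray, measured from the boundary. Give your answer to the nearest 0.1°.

41.2°

Angle from the normal: 90° − 76.8° = 13.2°.
Snell's law: sin θ₂ = (V₂/V₁)·sin θ₁ = (3196/970)·sin 13.2° = 0.7524.
θ₂ = arcsin 0.7524 = 48.80° from the normal.
From the interface: 90° − 48.80° = 41.20°.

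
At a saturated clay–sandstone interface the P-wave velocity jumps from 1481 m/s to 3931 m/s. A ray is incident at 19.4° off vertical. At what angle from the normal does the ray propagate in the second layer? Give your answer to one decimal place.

sin θ₁/V₁ = sin θ₂/V₂ ⇒ sin θ₂ = 3931·sin 19.4°/1481 = 3931·0.3322/1481 = 0.8817.
θ₂ = sin⁻¹(0.8817) = 61.84° (from vertical).

61.8°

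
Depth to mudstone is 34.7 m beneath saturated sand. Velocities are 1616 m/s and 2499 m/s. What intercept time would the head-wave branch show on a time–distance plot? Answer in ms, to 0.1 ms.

tᵢ = 2h·√(V₂²−V₁²)/(V₁V₂).
√(V₂²−V₁²) = √(2499²−1616²) = 1906.2 m/s.
tᵢ = 2·34.7·1906.2/(1616·2499) = 0.03276 s.

32.8 ms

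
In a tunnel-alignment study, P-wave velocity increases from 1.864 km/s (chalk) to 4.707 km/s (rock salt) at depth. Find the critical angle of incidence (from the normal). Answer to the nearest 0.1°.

23.3°

At critical incidence the refracted ray runs along the interface (θ₂ = 90°), so sin θ_c = V₁/V₂.
θ_c = arcsin(1.864/4.707) = arcsin 0.3960 = 23.33°.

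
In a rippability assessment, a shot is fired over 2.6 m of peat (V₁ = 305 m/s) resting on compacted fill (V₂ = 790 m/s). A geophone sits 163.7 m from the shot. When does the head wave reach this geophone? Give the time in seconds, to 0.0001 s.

0.2229 s

t = x/V₂ + 2h·√(V₂²−V₁²)/(V₁V₂).
√(V₂²−V₁²) = √(790²−305²) = 728.7 m/s; delay term = 2·2.6·728.7/(305·790) = 0.01573 s.
t = 163.7/790 + 0.01573 = 0.22294 s.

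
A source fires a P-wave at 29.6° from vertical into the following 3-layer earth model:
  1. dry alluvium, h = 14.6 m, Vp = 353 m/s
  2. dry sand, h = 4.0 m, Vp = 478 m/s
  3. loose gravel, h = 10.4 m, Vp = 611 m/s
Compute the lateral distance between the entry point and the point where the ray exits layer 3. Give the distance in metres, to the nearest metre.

29 m

Ray parameter p = sin 29.6° / 353 m/s = 1.3993e-03 s/m.
Layer 1: θ = 29.60°; offset = 14.6·tan 29.60° = 8.294 m.
Layer 2: sin θ = p·478 = 0.6689 → θ = 41.98°; offset = 4.0·tan 41.98° = 3.599 m.
Layer 3: sin θ = p·611 = 0.8550 → θ = 58.75°; offset = 10.4·tan 58.75° = 17.142 m.
Σ offsets = 29.035 m.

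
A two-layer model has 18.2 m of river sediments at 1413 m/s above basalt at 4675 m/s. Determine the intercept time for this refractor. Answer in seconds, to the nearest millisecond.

tᵢ = 2h·√(V₂²−V₁²)/(V₁V₂).
√(V₂²−V₁²) = √(4675²−1413²) = 4456.4 m/s.
tᵢ = 2·18.2·4456.4/(1413·4675) = 0.02456 s.

0.025 s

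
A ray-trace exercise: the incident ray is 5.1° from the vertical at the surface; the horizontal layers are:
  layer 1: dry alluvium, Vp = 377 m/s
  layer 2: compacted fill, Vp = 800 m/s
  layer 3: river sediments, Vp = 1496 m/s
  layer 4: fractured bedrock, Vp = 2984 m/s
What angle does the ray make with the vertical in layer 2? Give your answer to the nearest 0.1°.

10.9°

Snell's law across each interface conserves sin θ / V, so sin θ_2 = V_2·sin θ₁/V₁.
sin θ_2 = 800 × sin 5.1° / 377 = 0.1886.
θ_2 = 10.87° from the vertical.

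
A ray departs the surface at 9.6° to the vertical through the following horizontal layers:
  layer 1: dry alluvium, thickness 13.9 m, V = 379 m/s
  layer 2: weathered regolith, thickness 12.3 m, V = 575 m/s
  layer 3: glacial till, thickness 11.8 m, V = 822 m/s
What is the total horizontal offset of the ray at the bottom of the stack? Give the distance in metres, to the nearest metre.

Apply Snell's law at each interface; in layer i the horizontal offset is hᵢ·tan θᵢ.
Layer 1: θ = 9.60°; offset = 13.9·tan 9.60° = 2.351 m.
Layer 2: sin θ = 575·sin 9.6°/379 = 0.2530, θ = 14.66°; offset = 12.3·tan 14.66° = 3.217 m.
Layer 3: sin θ = 822·sin 9.6°/379 = 0.3617, θ = 21.20°; offset = 11.8·tan 21.20° = 4.578 m.
Σ offsets = 10.146 m.

10 m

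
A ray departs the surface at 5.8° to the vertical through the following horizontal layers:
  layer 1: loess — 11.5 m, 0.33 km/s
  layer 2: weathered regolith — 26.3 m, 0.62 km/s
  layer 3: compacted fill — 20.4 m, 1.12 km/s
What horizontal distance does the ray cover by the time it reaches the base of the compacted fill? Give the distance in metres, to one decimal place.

13.7 m

Apply Snell's law at each interface; in layer i the horizontal offset is hᵢ·tan θᵢ.
Layer 1: θ = 5.80°; offset = 11.5·tan 5.80° = 1.168 m.
Layer 2: sin θ = 0.62·sin 5.8°/0.33 = 0.1899, θ = 10.94°; offset = 26.3·tan 10.94° = 5.086 m.
Layer 3: sin θ = 1.12·sin 5.8°/0.33 = 0.3430, θ = 20.06°; offset = 20.4·tan 20.06° = 7.449 m.
Summing the layer offsets gives 13.703 m.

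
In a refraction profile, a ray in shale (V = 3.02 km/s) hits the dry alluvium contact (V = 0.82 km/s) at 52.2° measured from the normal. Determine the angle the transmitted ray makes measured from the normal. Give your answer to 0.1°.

12.4°

sin θ₁/V₁ = sin θ₂/V₂ ⇒ sin θ₂ = 0.82·sin 52.2°/3.02 = 0.82·0.7902/3.02 = 0.2145.
θ₂ = sin⁻¹(0.2145) = 12.39° (from vertical).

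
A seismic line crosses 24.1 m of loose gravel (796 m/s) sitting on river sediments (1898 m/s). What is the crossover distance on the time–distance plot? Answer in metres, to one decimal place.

θ_c = arcsin(796/1898) = 24.80°, so cos θ_c = 0.9078 and tᵢ = 2h cos θ_c/V₁ = 0.0550 s.
At crossover x/V₁ = x/V₂ + tᵢ ⇒ x = tᵢ/(1/V₁ − 1/V₂) = 0.05497/(1.2563e-03 − 5.2687e-04) = 75.36 m.

75.4 m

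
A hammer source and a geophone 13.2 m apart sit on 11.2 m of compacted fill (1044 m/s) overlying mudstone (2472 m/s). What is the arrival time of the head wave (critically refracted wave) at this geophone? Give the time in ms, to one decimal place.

t = x/V₂ + 2h·√(V₂²−V₁²)/(V₁V₂).
√(V₂²−V₁²) = √(2472²−1044²) = 2240.7 m/s; delay term = 2·11.2·2240.7/(1044·2472) = 0.01945 s.
t = 13.2/2472 + 0.01945 = 0.02479 s.

24.8 ms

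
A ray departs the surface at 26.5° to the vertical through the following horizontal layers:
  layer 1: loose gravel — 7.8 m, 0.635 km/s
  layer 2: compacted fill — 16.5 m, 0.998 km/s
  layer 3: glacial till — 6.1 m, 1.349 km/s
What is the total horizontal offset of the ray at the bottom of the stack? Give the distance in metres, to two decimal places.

Ray parameter p = sin 26.5° / 0.635 km/s = 7.0267e-01 s/km.
Layer 1: θ = 26.50°; offset = 7.8·tan 26.50° = 3.8889 m.
Layer 2: sin θ = p·0.998 = 0.7013 → θ = 44.53°; offset = 16.5·tan 44.53° = 16.2308 m.
Layer 3: sin θ = p·1.349 = 0.9479 → θ = 71.42°; offset = 6.1·tan 71.42° = 18.1519 m.
Summing the layer offsets gives 38.2716 m.

38.27 m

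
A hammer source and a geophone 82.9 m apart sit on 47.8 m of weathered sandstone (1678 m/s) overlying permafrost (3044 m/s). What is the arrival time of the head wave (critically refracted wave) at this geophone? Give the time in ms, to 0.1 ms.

t = x/V₂ + 2h·√(V₂²−V₁²)/(V₁V₂).
√(V₂²−V₁²) = √(3044²−1678²) = 2539.7 m/s; delay term = 2·47.8·2539.7/(1678·3044) = 0.04753 s.
t = 82.9/3044 + 0.04753 = 0.07477 s.

74.8 ms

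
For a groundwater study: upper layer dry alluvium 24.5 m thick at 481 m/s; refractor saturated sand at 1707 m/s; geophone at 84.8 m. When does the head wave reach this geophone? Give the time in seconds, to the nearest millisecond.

θ_c = arcsin(V₁/V₂) = arcsin(481/1707) = 16.37°, cos θ_c = 0.9595.
Intercept time tᵢ = 2h cos θ_c / V₁ = 2·24.5·0.9595/481 = 0.09774 s.
t = x/V₂ + tᵢ = 84.8/1707 + 0.09774 = 0.14742 s.

0.147 s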